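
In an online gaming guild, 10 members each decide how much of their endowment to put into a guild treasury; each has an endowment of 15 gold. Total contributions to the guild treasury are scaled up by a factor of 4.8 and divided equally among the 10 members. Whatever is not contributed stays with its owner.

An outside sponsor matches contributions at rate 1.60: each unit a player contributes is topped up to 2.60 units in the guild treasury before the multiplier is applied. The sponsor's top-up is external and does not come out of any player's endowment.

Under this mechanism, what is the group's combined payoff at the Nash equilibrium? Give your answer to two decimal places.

1872.00 gold

The effective private return per unit is now 4.8 × 2.60 / 10 = 1.2480 > 1, so every player's dominant strategy flips to full contribution.
So the Nash equilibrium is full contribution by all 10; the group earns 4.8 × 2.60 × 150 = 1872.00.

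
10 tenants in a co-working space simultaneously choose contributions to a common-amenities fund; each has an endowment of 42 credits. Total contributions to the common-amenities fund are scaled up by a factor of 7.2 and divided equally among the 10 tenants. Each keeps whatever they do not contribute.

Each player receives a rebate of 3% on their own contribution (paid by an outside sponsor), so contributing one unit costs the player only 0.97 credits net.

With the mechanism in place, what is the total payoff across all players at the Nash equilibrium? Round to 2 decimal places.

420.00 credits

The effective private return is (7.2/10) / 0.97 = 0.7423, which is still under 1, so the mechanism doesn't change anyone's dominant strategy: zero contribution.
At the Nash equilibrium no one contributes; group total payoff = 10 × 42 = 420.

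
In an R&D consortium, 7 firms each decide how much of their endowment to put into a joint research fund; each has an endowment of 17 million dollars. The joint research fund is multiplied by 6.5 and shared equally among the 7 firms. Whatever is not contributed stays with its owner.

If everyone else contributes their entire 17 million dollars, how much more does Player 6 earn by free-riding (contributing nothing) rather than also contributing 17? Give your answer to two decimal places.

Switching from a contribution of 17 to 0 lets Player 6 keep an extra 17 million dollars, but lowers the joint research fund by 17, which costs Player 6 their own share of that drop: 6.5/7 × 17 = 15.79.
Net gain = 17 − 15.79 = 1.21. The private return per contributed unit (0.9286) is below 1, so free-riding is indeed the best response regardless of what the others do.

1.21 million dollars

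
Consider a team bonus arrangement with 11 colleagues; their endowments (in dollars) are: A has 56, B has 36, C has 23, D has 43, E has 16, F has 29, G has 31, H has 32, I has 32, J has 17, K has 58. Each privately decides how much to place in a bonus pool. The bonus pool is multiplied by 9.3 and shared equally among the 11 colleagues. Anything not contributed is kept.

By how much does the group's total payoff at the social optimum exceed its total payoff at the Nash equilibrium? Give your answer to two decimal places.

3095.90 dollars

The private return per contributed unit is 9.3/11 = 0.8455 < 1 for every player regardless of endowment, so the Nash equilibrium is zero contribution and the group total is Σ E_j = 56 + 36 + 23 + 43 + 16 + 29 + 31 + 32 + 32 + 17 + 58 = 373.
Each contributed unit returns 9.300 to the group, so the social optimum is full contribution by everyone: group total = 9.300 × 373 = 3468.90.
Efficiency loss = (9.300 − 1) × 373 = 3095.90.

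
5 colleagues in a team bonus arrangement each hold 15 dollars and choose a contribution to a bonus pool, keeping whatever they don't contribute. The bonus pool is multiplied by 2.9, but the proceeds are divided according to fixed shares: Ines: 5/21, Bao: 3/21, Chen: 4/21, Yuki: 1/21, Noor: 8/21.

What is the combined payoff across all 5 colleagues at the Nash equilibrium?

A player with share s gets back 2.9·s per unit contributed, so full contribution is dominant for anyone with s > 1/2.9 = 0.3448 and zero contribution is dominant for anyone below.
Noor alone (share 8/21) is above the threshold, contributing 15; the remaining 4 contribute 0. Total contributed: 15.
The bonus pool pays out 2.9 × 15 = 43.50 in total (split across the unequal shares, but the aggregate is all that matters for the group sum).
The 4 free-riders keep 15 each, adding 60. Group total = 60 + 43.50 = 103.50.

103.50 dollars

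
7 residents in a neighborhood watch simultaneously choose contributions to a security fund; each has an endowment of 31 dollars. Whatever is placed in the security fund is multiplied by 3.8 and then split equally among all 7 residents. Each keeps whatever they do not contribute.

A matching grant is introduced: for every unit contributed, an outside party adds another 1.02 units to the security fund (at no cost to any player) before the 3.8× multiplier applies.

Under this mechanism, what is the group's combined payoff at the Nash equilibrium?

The effective private return per unit is now 3.8 × 2.02 / 7 = 1.0966 > 1, so every player's dominant strategy flips to full contribution.
So the Nash equilibrium is full contribution by all 7; the group earns 3.8 × 2.02 × 217 = 1665.69.

1665.69 dollars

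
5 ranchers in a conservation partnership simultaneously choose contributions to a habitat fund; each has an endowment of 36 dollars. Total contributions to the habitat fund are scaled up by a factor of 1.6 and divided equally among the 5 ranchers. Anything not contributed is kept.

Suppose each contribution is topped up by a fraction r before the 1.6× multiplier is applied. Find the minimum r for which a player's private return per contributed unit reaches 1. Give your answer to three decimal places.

2.125

With matching at rate r, one contributed unit becomes (1 + r) in the habitat fund and returns 1.6 × (1 + r) / 5 to the contributor.
Setting this equal to 1: 1 + r = 5/1.6 = 3.1250.
So the minimum matching rate is r = 3.1250 − 1 = 2.125.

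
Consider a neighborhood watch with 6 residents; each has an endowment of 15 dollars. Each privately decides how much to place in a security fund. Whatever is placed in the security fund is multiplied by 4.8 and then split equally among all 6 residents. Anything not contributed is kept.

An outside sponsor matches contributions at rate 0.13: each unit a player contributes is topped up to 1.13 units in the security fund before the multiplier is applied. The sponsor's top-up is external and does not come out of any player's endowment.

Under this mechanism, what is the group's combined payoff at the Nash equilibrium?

With the mechanism, a contributed unit returns 4.8 × 1.13 / 6 = 0.9040 per unit of net cost — still below 1 — so contributing 0 remains dominant for every player.
At the Nash equilibrium no one contributes; group total payoff = 6 × 15 = 90.

90.00 dollars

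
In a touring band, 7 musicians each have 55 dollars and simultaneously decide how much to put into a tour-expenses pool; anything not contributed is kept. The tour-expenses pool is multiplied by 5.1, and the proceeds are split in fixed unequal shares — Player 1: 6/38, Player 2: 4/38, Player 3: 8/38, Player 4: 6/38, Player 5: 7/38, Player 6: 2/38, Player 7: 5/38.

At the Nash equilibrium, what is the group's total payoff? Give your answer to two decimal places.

Each unit j contributes comes back to j as 5.1 × (j's share), so j prefers to contribute only if that share exceeds 1/5.1 = 0.1961; otherwise keeping the unit dominates.
The only share above 0.1961 is Player 3's 8/38, contributing 55; the remaining 6 contribute 0. Total contributed: 55.
The tour-expenses pool pays out 5.1 × 55 = 280.50 in total (split across the unequal shares, but the aggregate is all that matters for the group sum).
The 6 free-riders keep 55 each, adding 330. Group total = 330 + 280.50 = 610.50.

610.50 dollars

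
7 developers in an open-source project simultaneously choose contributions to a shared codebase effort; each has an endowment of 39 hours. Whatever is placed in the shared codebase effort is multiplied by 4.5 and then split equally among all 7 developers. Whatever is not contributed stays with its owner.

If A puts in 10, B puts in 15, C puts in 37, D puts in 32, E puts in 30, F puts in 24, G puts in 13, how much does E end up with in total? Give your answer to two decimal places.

Total contributed: 10 + 15 + 37 + 32 + 30 + 24 + 13 = 161.
Each receives 4.5 × 161 / 7 = 103.50 from the shared codebase effort.
E keeps 39 − 30 = 9, so E's payoff is 9 + 103.50 = 112.50.

112.50 hours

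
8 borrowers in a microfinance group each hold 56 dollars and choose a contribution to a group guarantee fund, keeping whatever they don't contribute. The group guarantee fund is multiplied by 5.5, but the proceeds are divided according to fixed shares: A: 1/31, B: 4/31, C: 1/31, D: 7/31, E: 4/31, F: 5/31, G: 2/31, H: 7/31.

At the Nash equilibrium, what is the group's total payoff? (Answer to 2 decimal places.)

A player with share s gets back 5.5·s per unit contributed, so full contribution is dominant for anyone with s > 1/5.5 = 0.1818 and zero contribution is dominant for anyone below.
D and H clear that bar, contributing 56 each; the remaining 6 contribute 0. Total contributed: 112.
The group guarantee fund pays out 5.5 × 112 = 616.00 in total (split across the unequal shares, but the aggregate is all that matters for the group sum).
The 6 free-riders keep 56 each, adding 336. Group total = 336 + 616.00 = 952.00.

952.00 dollars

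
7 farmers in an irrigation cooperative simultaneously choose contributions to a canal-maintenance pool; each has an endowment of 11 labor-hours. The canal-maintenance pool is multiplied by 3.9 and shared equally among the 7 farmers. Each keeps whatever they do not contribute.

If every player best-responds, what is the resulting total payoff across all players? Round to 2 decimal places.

77.00 labor-hours

Each contributed unit returns 3.9/7 = 0.5571 to its contributor — below 1 — so contributing 0 is dominant for every player. At the Nash equilibrium everyone keeps their 11, and the group total is 7 × 11 = 77.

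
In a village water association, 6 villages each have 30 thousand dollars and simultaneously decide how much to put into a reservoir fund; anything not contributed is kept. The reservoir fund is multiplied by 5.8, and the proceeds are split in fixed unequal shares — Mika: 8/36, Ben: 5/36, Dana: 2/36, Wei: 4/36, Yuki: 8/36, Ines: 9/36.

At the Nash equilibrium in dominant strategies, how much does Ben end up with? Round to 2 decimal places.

A player with share s gets back 5.8·s per unit contributed, so full contribution is dominant for anyone with s > 1/5.8 = 0.1724 and zero contribution is dominant for anyone below.
Mika, Yuki and Ines clear that bar, contributing 30 each; the remaining 3 contribute 0. Total contributed: 90.
Ben keeps 30 and receives 5.8 × 90 × 5/36 = 72.50 from the reservoir fund, for a payoff of 102.50.

102.50 thousand dollars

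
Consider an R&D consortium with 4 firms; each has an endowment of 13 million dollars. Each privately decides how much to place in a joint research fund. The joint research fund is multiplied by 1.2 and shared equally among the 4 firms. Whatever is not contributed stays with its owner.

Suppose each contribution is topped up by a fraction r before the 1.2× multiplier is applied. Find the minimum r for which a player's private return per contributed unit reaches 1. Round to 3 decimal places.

2.333

With matching at rate r, one contributed unit becomes (1 + r) in the joint research fund and returns 1.2 × (1 + r) / 4 to the contributor.
Setting this equal to 1: 1 + r = 4/1.2 = 3.3333.
So the minimum matching rate is r = 3.3333 − 1 = 2.333.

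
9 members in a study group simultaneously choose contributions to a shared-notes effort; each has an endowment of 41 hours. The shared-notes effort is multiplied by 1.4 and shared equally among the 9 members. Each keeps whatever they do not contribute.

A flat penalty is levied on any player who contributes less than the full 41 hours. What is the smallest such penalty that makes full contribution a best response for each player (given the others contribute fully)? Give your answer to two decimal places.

34.62 hours

Given the others contribute fully, the best deviation is to contribute 0 (any partial contribution still incurs the fine and gives up units whose private return 0.1556 is below 1).
Deviating from 41 to 0 saves 41 hours but forfeits the deviator's share of the drop in the shared-notes effort: 1.4/9 × 41 = 6.38.
So the deviation gain is 41 − 6.38 = 34.62, and the fine must be at least 34.62 hours to wipe it out.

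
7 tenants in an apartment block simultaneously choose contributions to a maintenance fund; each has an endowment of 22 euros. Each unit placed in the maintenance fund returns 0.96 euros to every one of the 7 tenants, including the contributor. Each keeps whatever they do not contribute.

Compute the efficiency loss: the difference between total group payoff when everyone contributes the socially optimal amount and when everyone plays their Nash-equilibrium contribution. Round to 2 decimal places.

880.88 euros

The private return per contributed unit is 0.96 < 1, so contributing 0 is dominant for every player. At the Nash equilibrium everyone keeps their 22, and the group total is 7 × 22 = 154.
Each contributed unit returns 6.720 to the group as a whole (0.96 to each of 7 players), which exceeds 1, so the social optimum is full contribution: group total = 6.720 × 154 = 1034.88.
Efficiency loss = 1034.88 − 154 = 880.88.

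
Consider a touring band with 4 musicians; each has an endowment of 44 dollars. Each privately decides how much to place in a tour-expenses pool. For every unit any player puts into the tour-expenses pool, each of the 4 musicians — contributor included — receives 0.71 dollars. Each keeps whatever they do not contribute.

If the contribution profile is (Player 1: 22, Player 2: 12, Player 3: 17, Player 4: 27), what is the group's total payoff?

319.52 dollars

Total contributed: 22 + 12 + 17 + 27 = 78; total kept: 4 × 44 − 78 = 98.
The tour-expenses pool pays out 0.71 × 4 × 78 = 221.52 in aggregate.
Group total = 98 + 221.52 = 319.52.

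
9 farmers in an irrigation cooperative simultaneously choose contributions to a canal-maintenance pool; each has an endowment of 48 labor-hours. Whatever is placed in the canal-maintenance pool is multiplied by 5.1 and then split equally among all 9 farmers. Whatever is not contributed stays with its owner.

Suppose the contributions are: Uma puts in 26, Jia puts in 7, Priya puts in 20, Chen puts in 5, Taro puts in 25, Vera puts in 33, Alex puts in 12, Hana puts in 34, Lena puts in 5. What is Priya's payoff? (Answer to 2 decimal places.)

122.63 labor-hours

Total contributed: 26 + 7 + 20 + 5 + 25 + 33 + 12 + 34 + 5 = 167.
Each receives 5.1 × 167 / 9 = 94.63 from the canal-maintenance pool.
Priya keeps 48 − 20 = 28, so Priya's payoff is 28 + 94.63 = 122.63.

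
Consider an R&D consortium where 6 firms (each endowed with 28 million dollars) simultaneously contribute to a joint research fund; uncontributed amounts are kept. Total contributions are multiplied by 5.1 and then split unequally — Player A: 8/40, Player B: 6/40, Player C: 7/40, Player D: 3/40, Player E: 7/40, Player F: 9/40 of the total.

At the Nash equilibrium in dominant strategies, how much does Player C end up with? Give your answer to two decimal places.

77.98 million dollars

A player with share s gets back 5.1·s per unit contributed, so full contribution is dominant for anyone with s > 1/5.1 = 0.1961 and zero contribution is dominant for anyone below.
The shares above 0.1961 belong to Player A and Player F, contributing 28 each; the remaining 4 contribute 0. Total contributed: 56.
Player C keeps 28 and receives 5.1 × 56 × 7/40 = 49.98 from the joint research fund, for a payoff of 77.98.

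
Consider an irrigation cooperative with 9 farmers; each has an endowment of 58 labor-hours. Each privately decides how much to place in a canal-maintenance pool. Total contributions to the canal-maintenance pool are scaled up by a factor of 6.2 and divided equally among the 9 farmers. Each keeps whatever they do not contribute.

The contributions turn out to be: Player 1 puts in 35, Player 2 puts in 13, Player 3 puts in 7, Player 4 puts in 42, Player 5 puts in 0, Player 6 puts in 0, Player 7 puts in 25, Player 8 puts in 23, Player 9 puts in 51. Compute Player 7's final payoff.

Total contributed: 35 + 13 + 7 + 42 + 0 + 0 + 25 + 23 + 51 = 196.
Each receives 6.2 × 196 / 9 = 135.02 from the canal-maintenance pool.
Player 7 keeps 58 − 25 = 33, so Player 7's payoff is 33 + 135.02 = 168.02.

168.02 labor-hours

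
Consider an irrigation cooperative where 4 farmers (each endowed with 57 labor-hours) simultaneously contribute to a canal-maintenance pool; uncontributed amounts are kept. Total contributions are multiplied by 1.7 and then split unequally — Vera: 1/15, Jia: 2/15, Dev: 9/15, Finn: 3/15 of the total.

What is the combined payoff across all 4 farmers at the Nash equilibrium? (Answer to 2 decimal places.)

267.90 labor-hours

Each unit j contributes comes back to j as 1.7 × (j's share), so j prefers to contribute only if that share exceeds 1/1.7 = 0.5882; otherwise keeping the unit dominates.
Only Dev (9/15) clears that bar, contributing 57; the remaining 3 contribute 0. Total contributed: 57.
The canal-maintenance pool pays out 1.7 × 57 = 96.90 in total (split across the unequal shares, but the aggregate is all that matters for the group sum).
The 3 free-riders keep 57 each, adding 171. Group total = 171 + 96.90 = 267.90.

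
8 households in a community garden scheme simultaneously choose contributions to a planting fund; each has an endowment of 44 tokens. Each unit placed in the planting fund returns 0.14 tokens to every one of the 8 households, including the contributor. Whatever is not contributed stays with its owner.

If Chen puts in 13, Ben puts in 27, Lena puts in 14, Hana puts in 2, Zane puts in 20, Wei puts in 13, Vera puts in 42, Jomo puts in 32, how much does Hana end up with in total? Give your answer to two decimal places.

Total contributed: 13 + 27 + 14 + 2 + 20 + 13 + 42 + 32 = 163.
Each receives 0.14 × 163 = 22.82 from the planting fund.
Hana keeps 44 − 2 = 42, so Hana's payoff is 42 + 22.82 = 64.82.

64.82 tokens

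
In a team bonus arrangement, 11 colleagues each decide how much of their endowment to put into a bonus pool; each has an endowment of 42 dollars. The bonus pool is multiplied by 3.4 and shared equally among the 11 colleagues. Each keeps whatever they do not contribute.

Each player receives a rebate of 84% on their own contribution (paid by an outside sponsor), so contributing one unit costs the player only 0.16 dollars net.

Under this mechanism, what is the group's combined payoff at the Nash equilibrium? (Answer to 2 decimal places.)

1958.88 dollars

With the mechanism, a contributed unit returns (3.4/11) / 0.16 = 1.9318 per unit of net cost to the contributor — now above 1 — so contributing fully is weakly dominant for every player.
So the Nash equilibrium is full contribution by all 11; the group earns 11 × (42 × 0.84 + 3.4 × 42) = 1958.88.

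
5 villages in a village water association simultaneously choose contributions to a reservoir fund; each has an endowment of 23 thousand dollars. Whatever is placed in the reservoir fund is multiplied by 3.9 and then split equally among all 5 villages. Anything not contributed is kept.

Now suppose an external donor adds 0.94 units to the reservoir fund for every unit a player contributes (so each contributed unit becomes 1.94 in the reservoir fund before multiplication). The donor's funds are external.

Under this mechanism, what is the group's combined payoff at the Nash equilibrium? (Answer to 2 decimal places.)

The effective private return per unit is now 3.9 × 1.94 / 5 = 1.5132 > 1, so every player's dominant strategy flips to full contribution.
At the Nash equilibrium everyone contributes 23. Group total payoff = 3.9 × 1.94 × 115 = 870.09.

870.09 thousand dollars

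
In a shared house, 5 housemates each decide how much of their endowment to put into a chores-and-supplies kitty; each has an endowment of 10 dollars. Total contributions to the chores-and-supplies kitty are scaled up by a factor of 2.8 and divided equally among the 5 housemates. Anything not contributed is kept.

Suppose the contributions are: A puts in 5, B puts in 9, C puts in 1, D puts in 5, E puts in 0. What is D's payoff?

Total contributed: 5 + 9 + 1 + 5 + 0 = 20.
Each receives 2.8 × 20 / 5 = 11.20 from the chores-and-supplies kitty.
D keeps 10 − 5 = 5, so D's payoff is 5 + 11.20 = 16.20.

16.20 dollars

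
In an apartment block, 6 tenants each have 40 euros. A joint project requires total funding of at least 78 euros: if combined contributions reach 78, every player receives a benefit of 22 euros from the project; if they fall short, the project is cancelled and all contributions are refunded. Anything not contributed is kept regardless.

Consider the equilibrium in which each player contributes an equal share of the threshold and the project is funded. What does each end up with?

49 euros

Equal share of the threshold: 78/6 = 13.
At this profile no one gains by cutting their contribution: any cut drops the total below 78, the project is cancelled, contributions are refunded, and the deviator ends with 40, which is less than 40 − 13 + 22 = 49. Contributing more than 13 just wastes the excess. So contributing exactly 13 is a best response.
Each player's payoff: 40 − 13 + 22 = 49.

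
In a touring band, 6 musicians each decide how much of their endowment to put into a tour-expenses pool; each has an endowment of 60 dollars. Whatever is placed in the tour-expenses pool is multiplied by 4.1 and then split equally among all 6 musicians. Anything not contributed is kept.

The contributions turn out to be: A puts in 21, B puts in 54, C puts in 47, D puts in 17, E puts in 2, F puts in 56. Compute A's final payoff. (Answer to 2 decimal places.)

173.62 dollars

Total contributed: 21 + 54 + 47 + 17 + 2 + 56 = 197.
Each receives 4.1 × 197 / 6 = 134.62 from the tour-expenses pool.
A keeps 60 − 21 = 39, so A's payoff is 39 + 134.62 = 173.62.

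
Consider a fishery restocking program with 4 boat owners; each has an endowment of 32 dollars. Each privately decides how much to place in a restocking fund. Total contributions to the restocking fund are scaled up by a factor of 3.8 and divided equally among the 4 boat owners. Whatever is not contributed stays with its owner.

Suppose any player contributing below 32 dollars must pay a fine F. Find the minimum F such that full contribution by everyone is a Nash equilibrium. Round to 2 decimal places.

1.60 dollars

Given the others contribute fully, the best deviation is to contribute 0 (any partial contribution still incurs the fine and gives up units whose private return 0.9500 is below 1).
Deviating from 32 to 0 saves 32 dollars but forfeits the deviator's share of the drop in the restocking fund: 3.8/4 × 32 = 30.40.
So the deviation gain is 32 − 30.40 = 1.60, and the fine must be at least 1.60 dollars to wipe it out.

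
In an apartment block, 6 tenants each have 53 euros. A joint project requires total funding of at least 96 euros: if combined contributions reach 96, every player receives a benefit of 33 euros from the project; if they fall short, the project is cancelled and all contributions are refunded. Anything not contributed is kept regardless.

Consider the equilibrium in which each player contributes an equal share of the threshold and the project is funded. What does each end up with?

Equal share of the threshold: 96/6 = 16.
At this profile no one gains by cutting their contribution: any cut drops the total below 96, the project is cancelled, contributions are refunded, and the deviator ends with 53, which is less than 53 − 16 + 33 = 70. Contributing more than 16 just wastes the excess. So contributing exactly 16 is a best response.
Each player's payoff: 53 − 16 + 33 = 70.

70 euros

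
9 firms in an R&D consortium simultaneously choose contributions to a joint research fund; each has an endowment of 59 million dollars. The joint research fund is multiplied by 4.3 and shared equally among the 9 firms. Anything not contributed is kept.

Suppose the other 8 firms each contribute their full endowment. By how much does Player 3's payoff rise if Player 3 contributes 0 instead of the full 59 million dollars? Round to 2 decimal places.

Switching from a contribution of 59 to 0 lets Player 3 keep an extra 59 million dollars, but lowers the joint research fund by 59, which costs Player 3 their own share of that drop: 4.3/9 × 59 = 28.19.
Net gain = 59 − 28.19 = 30.81. The private return per contributed unit (0.4778) is below 1, so free-riding is indeed the best response regardless of what the others do.

30.81 million dollars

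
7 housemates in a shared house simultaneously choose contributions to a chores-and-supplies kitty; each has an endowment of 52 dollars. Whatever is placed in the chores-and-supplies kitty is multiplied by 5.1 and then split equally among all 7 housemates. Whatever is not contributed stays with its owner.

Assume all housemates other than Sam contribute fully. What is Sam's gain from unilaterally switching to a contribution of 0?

Switching from a contribution of 52 to 0 lets Sam keep an extra 52 dollars, but lowers the chores-and-supplies kitty by 52, which costs Sam their own share of that drop: 5.1/7 × 52 = 37.89.
Net gain = 52 − 37.89 = 14.11. The private return per contributed unit (0.7286) is below 1, so free-riding is indeed the best response regardless of what the others do.

14.11 dollars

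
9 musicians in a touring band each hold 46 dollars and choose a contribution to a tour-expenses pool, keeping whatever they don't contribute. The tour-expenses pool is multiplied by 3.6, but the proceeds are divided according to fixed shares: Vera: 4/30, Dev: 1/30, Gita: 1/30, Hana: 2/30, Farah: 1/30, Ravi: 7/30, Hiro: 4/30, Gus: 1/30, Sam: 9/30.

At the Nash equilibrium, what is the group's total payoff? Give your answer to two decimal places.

For player j, contributing a unit is worthwhile iff 3.6 × (j's share) ≥ 1, i.e. iff j's share is at least 0.2778.
Only Sam (9/30) clears that bar, contributing 46; the remaining 8 contribute 0. Total contributed: 46.
The tour-expenses pool pays out 3.6 × 46 = 165.60 in total (split across the unequal shares, but the aggregate is all that matters for the group sum).
The 8 free-riders keep 46 each, adding 368. Group total = 368 + 165.60 = 533.60.

533.60 dollars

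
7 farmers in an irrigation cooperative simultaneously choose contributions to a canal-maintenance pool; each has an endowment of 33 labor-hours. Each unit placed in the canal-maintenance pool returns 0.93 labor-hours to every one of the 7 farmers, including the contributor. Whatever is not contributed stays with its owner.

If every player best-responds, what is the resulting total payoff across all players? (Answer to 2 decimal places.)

231.00 labor-hours

The private return per contributed unit is 0.93 < 1, so contributing 0 is dominant for every player. At the Nash equilibrium everyone keeps their 33, and the group total is 7 × 33 = 231.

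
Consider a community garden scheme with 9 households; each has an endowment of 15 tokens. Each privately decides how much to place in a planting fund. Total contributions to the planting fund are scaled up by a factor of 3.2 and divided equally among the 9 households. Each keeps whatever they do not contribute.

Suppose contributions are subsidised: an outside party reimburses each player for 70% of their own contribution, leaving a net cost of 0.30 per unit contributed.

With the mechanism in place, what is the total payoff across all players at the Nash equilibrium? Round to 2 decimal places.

526.50 tokens

Under the mechanism each unit contributed yields (3.2/9) / 0.30 = 1.1852 back to its contributor per unit of net cost, which exceeds 1, making full contribution the dominant choice for everyone.
At the Nash equilibrium everyone contributes 15. Group total payoff = 9 × (15 × 0.70 + 3.2 × 15) = 526.50.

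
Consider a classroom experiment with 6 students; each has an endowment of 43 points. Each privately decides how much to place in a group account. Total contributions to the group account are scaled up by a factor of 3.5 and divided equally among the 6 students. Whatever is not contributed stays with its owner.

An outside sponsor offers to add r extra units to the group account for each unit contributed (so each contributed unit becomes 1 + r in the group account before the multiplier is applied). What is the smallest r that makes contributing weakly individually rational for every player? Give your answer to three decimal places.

0.714

With matching at rate r, one contributed unit becomes (1 + r) in the group account and returns 3.5 × (1 + r) / 6 to the contributor.
Setting this equal to 1: 1 + r = 6/3.5 = 1.7143.
So the minimum matching rate is r = 1.7143 − 1 = 0.714.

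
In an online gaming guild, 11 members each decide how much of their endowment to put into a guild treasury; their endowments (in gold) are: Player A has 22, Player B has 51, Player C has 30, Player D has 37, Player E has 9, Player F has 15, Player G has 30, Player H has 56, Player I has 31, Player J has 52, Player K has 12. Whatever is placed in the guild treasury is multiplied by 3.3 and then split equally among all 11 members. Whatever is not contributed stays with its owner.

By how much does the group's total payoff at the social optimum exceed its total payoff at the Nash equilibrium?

793.50 gold

The private return per contributed unit is 3.3/11 = 0.3000 < 1 for every player regardless of endowment, so the Nash equilibrium is zero contribution and the group total is Σ E_j = 22 + 51 + 30 + 37 + 9 + 15 + 30 + 56 + 31 + 52 + 12 = 345.
Each contributed unit returns 3.300 to the group, so the social optimum is full contribution by everyone: group total = 3.300 × 345 = 1138.50.
Efficiency loss = (3.300 − 1) × 345 = 793.50.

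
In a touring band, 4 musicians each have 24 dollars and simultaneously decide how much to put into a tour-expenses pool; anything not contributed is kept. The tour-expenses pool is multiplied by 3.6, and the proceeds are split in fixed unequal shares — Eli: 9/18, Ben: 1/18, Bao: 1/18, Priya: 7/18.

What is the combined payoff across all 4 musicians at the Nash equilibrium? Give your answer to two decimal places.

220.80 dollars

Player j's private return per contributed unit is 3.6 × (j's share). Contributing is weakly dominant for j when that share is at least 1/3.6 = 0.2778, and contributing 0 is dominant otherwise.
The shares above 0.2778 belong to Eli and Priya, contributing 24 each; the remaining 2 contribute 0. Total contributed: 48.
The tour-expenses pool pays out 3.6 × 48 = 172.80 in total (split across the unequal shares, but the aggregate is all that matters for the group sum).
The 2 free-riders keep 24 each, adding 48. Group total = 48 + 172.80 = 220.80.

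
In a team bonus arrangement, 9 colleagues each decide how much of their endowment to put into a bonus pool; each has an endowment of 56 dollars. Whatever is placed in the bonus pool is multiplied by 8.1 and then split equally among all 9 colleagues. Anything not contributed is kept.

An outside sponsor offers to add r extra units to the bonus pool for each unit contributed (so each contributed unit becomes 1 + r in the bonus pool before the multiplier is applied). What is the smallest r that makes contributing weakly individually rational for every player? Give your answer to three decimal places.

With matching at rate r, one contributed unit becomes (1 + r) in the bonus pool and returns 8.1 × (1 + r) / 9 to the contributor.
Setting this equal to 1: 1 + r = 9/8.1 = 1.1111.
So the minimum matching rate is r = 1.1111 − 1 = 0.111.

0.111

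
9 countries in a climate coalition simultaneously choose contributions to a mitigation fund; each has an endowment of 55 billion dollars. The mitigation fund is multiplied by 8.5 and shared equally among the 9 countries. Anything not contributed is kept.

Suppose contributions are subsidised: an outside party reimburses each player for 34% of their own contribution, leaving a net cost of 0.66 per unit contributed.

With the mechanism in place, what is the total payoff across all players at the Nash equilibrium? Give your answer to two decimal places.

4375.80 billion dollars

With the mechanism, a contributed unit returns (8.5/9) / 0.66 = 1.4310 per unit of net cost to the contributor — now above 1 — so contributing fully is weakly dominant for every player.
So the Nash equilibrium is full contribution by all 9; the group earns 9 × (55 × 0.34 + 8.5 × 55) = 4375.80.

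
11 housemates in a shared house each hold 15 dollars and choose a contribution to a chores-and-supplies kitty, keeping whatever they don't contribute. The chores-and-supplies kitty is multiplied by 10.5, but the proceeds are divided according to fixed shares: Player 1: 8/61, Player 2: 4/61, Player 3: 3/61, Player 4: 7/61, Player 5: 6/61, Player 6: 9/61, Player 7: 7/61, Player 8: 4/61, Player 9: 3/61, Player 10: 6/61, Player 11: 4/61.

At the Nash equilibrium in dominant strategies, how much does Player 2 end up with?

Player j's private return per contributed unit is 10.5 × (j's share). Contributing is weakly dominant for j when that share is at least 1/10.5 = 0.0952, and contributing 0 is dominant otherwise.
The shares above 0.0952 belong to Player 1, Player 4, Player 5, Player 6, Player 7 and Player 10, contributing 15 each; the remaining 5 contribute 0. Total contributed: 90.
Player 2 keeps 15 and receives 10.5 × 90 × 4/61 = 61.97 from the chores-and-supplies kitty, for a payoff of 76.97.

76.97 dollars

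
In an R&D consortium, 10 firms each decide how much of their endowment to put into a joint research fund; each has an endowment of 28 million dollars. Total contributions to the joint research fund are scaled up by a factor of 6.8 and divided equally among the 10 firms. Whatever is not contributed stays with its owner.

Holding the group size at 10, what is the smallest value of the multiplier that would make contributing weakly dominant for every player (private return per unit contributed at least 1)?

A contributed unit returns (multiplier)/10 to its contributor.
This reaches 1 exactly when the multiplier is 10.

10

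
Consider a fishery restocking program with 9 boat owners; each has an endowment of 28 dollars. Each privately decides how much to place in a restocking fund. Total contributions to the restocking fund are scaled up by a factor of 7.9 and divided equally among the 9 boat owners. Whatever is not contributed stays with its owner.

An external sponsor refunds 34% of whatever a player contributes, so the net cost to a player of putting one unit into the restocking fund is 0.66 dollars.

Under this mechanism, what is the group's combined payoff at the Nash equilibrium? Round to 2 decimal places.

2076.48 dollars

With the mechanism, a contributed unit returns (7.9/9) / 0.66 = 1.3300 per unit of net cost to the contributor — now above 1 — so contributing fully is weakly dominant for every player.
So the Nash equilibrium is full contribution by all 9; the group earns 9 × (28 × 0.34 + 7.9 × 28) = 2076.48.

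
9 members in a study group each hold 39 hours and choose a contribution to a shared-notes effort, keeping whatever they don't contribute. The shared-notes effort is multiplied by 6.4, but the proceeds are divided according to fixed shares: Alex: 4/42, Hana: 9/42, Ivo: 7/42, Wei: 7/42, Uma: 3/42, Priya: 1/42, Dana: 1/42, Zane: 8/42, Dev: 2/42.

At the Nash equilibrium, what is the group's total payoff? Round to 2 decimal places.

1193.40 hours

A player with share s gets back 6.4·s per unit contributed, so full contribution is dominant for anyone with s > 1/6.4 = 0.1563 and zero contribution is dominant for anyone below.
Hana, Ivo, Wei and Zane are above the threshold, contributing 39 each; the remaining 5 contribute 0. Total contributed: 156.
The shared-notes effort pays out 6.4 × 156 = 998.40 in total (split across the unequal shares, but the aggregate is all that matters for the group sum).
The 5 free-riders keep 39 each, adding 195. Group total = 195 + 998.40 = 1193.40.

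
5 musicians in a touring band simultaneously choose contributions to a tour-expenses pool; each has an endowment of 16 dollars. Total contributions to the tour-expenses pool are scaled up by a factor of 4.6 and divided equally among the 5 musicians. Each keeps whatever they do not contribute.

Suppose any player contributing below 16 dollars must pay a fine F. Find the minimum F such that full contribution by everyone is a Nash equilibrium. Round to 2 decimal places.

1.28 dollars

Given the others contribute fully, the best deviation is to contribute 0 (any partial contribution still incurs the fine and gives up units whose private return 0.9200 is below 1).
Deviating from 16 to 0 saves 16 dollars but forfeits the deviator's share of the drop in the tour-expenses pool: 4.6/5 × 16 = 14.72.
So the deviation gain is 16 − 14.72 = 1.28, and the fine must be at least 1.28 dollars to wipe it out.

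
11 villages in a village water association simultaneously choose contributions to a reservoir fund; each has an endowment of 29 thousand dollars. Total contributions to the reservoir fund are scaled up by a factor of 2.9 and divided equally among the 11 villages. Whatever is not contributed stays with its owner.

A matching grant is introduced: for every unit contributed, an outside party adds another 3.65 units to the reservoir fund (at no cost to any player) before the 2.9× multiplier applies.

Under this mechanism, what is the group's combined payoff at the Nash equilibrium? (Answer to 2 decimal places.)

4301.72 thousand dollars

The effective private return per unit is now 2.9 × 4.65 / 11 = 1.2259 > 1, so every player's dominant strategy flips to full contribution.
So the Nash equilibrium is full contribution by all 11; the group earns 2.9 × 4.65 × 319 = 4301.72.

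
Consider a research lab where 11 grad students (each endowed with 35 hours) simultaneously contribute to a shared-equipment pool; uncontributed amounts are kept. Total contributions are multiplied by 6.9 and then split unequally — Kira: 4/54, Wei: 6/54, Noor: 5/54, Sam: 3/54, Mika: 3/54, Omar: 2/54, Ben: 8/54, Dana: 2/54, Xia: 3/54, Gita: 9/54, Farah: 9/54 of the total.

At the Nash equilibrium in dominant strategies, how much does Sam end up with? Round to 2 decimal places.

75.25 hours

For player j, contributing a unit is worthwhile iff 6.9 × (j's share) ≥ 1, i.e. iff j's share is at least 0.1449.
Ben, Gita and Farah clear that bar, contributing 35 each; the remaining 8 contribute 0. Total contributed: 105.
Sam keeps 35 and receives 6.9 × 105 × 3/54 = 40.25 from the shared-equipment pool, for a payoff of 75.25.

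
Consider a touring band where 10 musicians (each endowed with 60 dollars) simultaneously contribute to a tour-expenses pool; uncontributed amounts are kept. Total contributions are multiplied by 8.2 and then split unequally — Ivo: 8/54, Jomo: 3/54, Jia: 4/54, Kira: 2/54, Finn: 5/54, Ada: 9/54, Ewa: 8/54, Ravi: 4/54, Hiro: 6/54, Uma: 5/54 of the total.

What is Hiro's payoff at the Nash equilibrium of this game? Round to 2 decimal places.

224.00 dollars

A player with share s gets back 8.2·s per unit contributed, so full contribution is dominant for anyone with s > 1/8.2 = 0.1220 and zero contribution is dominant for anyone below.
The shares above 0.1220 belong to Ivo, Ada and Ewa, contributing 60 each; the remaining 7 contribute 0. Total contributed: 180.
Hiro keeps 60 and receives 8.2 × 180 × 6/54 = 164.00 from the tour-expenses pool, for a payoff of 224.00.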